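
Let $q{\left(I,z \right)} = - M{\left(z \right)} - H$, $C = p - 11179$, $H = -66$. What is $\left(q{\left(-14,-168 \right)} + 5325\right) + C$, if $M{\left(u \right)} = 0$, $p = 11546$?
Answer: $5758$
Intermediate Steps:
$C = 367$ ($C = 11546 - 11179 = 367$)
$q{\left(I,z \right)} = 66$ ($q{\left(I,z \right)} = \left(-1\right) 0 - -66 = 0 + 66 = 66$)
$\left(q{\left(-14,-168 \right)} + 5325\right) + C = \left(66 + 5325\right) + 367 = 5391 + 367 = 5758$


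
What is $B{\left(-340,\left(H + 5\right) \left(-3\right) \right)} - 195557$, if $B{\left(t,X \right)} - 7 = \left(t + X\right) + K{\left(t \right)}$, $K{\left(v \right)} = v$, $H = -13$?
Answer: $-196206$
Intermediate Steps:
$B{\left(t,X \right)} = 7 + X + 2 t$ ($B{\left(t,X \right)} = 7 + \left(\left(t + X\right) + t\right) = 7 + \left(\left(X + t\right) + t\right) = 7 + \left(X + 2 t\right) = 7 + X + 2 t$)
$B{\left(-340,\left(H + 5\right) \left(-3\right) \right)} - 195557 = \left(7 + \left(-13 + 5\right) \left(-3\right) + 2 \left(-340\right)\right) - 195557 = \left(7 - -24 - 680\right) - 195557 = \left(7 + 24 - 680\right) - 195557 = -649 - 195557 = -196206$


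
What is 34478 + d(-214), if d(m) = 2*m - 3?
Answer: 34047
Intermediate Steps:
d(m) = -3 + 2*m
34478 + d(-214) = 34478 + (-3 + 2*(-214)) = 34478 + (-3 - 428) = 34478 - 431 = 34047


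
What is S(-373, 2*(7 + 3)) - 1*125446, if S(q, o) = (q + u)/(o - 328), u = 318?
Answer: -3512483/28 ≈ -1.2545e+5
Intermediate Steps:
S(q, o) = (318 + q)/(-328 + o) (S(q, o) = (q + 318)/(o - 328) = (318 + q)/(-328 + o))
S(-373, 2*(7 + 3)) - 1*125446 = (318 - 373)/(-328 + 2*(7 + 3)) - 1*125446 = -55/(-328 + 2*10) - 125446 = -55/(-328 + 20) - 125446 = -55/(-308) - 125446 = -1/308*(-55) - 125446 = 5/28 - 125446 = -3512483/28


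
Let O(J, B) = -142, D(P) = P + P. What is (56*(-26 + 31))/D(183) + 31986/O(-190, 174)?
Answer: -2916779/12993 ≈ -224.49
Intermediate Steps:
D(P) = 2*P
(56*(-26 + 31))/D(183) + 31986/O(-190, 174) = (56*(-26 + 31))/((2*183)) + 31986/(-142) = (56*5)/366 + 31986*(-1/142) = 280*(1/366) - 15993/71 = 140/183 - 15993/71 = -2916779/12993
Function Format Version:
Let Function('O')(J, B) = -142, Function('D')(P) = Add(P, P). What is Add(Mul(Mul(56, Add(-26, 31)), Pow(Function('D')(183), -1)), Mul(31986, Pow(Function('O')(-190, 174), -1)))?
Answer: Rational(-2916779, 12993) ≈ -224.49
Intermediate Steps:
Function('D')(P) = Mul(2, P)
Add(Mul(Mul(56, Add(-26, 31)), Pow(Function('D')(183), -1)), Mul(31986, Pow(Function('O')(-190, 174), -1))) = Add(Mul(Mul(56, Add(-26, 31)), Pow(Mul(2, 183), -1)), Mul(31986, Pow(-142, -1))) = Add(Mul(Mul(56, 5), Pow(366, -1)), Mul(31986, Rational(-1, 142))) = Add(Mul(280, Rational(1, 366)), Rational(-15993, 71)) = Add(Rational(140, 183), Rational(-15993, 71)) = Rational(-2916779, 12993)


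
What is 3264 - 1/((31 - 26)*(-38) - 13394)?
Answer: 44338177/13584 ≈ 3264.0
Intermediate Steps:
3264 - 1/((31 - 26)*(-38) - 13394) = 3264 - 1/(5*(-38) - 13394) = 3264 - 1/(-190 - 13394) = 3264 - 1/(-13584) = 3264 - 1*(-1/13584) = 3264 + 1/13584 = 44338177/13584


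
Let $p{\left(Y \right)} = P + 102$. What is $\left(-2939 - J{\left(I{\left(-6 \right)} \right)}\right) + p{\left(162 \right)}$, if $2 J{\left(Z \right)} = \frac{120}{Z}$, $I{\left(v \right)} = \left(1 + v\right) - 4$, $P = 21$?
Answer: $- \frac{8428}{3} \approx -2809.3$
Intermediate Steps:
$I{\left(v \right)} = -3 + v$
$J{\left(Z \right)} = \frac{60}{Z}$ ($J{\left(Z \right)} = \frac{120 \frac{1}{Z}}{2} = \frac{60}{Z}$)
$p{\left(Y \right)} = 123$ ($p{\left(Y \right)} = 21 + 102 = 123$)
$\left(-2939 - J{\left(I{\left(-6 \right)} \right)}\right) + p{\left(162 \right)} = \left(-2939 - \frac{60}{-3 - 6}\right) + 123 = \left(-2939 - \frac{60}{-9}\right) + 123 = \left(-2939 - 60 \left(- \frac{1}{9}\right)\right) + 123 = \left(-2939 - - \frac{20}{3}\right) + 123 = \left(-2939 + \frac{20}{3}\right) + 123 = - \frac{8797}{3} + 123 = - \frac{8428}{3}$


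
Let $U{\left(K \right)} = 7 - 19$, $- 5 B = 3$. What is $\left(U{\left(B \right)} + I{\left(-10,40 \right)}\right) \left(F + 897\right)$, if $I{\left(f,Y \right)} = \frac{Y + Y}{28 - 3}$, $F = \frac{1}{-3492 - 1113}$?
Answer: $- \frac{181750096}{23025} \approx -7893.6$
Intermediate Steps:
$F = - \frac{1}{4605}$ ($F = \frac{1}{-4605} = - \frac{1}{4605} \approx -0.00021716$)
$I{\left(f,Y \right)} = \frac{2 Y}{25}$
$B = - \frac{3}{5}$ ($B = \left(- \frac{1}{5}\right) 3 = - \frac{3}{5} \approx -0.6$)
$U{\left(K \right)} = -12$
$\left(U{\left(B \right)} + I{\left(-10,40 \right)}\right) \left(F + 897\right) = \left(-12 + \frac{2}{25} \cdot 40\right) \left(- \frac{1}{4605} + 897\right) = \left(-12 + \frac{16}{5}\right) \frac{4130684}{4605} = \left(- \frac{44}{5}\right) \frac{4130684}{4605} = - \frac{181750096}{23025}$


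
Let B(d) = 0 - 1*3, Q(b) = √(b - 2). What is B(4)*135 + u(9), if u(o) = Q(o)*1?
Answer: -405 + √7 ≈ -402.35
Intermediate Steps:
Q(b) = √(-2 + b)
B(d) = -3 (B(d) = 0 - 3 = -3)
u(o) = √(-2 + o) (u(o) = √(-2 + o)*1 = √(-2 + o))
B(4)*135 + u(9) = -3*135 + √(-2 + 9) = -405 + √7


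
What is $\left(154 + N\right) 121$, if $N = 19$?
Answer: $20933$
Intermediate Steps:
$\left(154 + N\right) 121 = \left(154 + 19\right) 121 = 173 \cdot 121 = 20933$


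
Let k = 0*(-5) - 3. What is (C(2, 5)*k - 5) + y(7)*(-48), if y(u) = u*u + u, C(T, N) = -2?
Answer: -2687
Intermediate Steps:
k = -3 (k = 0 - 3 = -3)
y(u) = u + u**2 (y(u) = u**2 + u = u + u**2)
(C(2, 5)*k - 5) + y(7)*(-48) = (-2*(-3) - 5) + (7*(1 + 7))*(-48) = (6 - 5) + (7*8)*(-48) = 1 + 56*(-48) = 1 - 2688 = -2687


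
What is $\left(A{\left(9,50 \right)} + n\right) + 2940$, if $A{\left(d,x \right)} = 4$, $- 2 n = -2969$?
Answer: $\frac{8857}{2} \approx 4428.5$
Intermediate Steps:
$n = \frac{2969}{2}$ ($n = \left(- \frac{1}{2}\right) \left(-2969\right) = \frac{2969}{2} \approx 1484.5$)
$\left(A{\left(9,50 \right)} + n\right) + 2940 = \left(4 + \frac{2969}{2}\right) + 2940 = \frac{2977}{2} + 2940 = \frac{8857}{2}$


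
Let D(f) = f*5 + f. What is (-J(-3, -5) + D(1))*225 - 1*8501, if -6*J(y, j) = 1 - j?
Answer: -6926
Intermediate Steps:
J(y, j) = -⅙ + j/6 (J(y, j) = -(1 - j)/6 = -⅙ + j/6)
D(f) = 6*f (D(f) = 5*f + f = 6*f)
(-J(-3, -5) + D(1))*225 - 1*8501 = (-(-⅙ + (⅙)*(-5)) + 6*1)*225 - 1*8501 = (-(-⅙ - ⅚) + 6)*225 - 8501 = (-1*(-1) + 6)*225 - 8501 = (1 + 6)*225 - 8501 = 7*225 - 8501 = 1575 - 8501 = -6926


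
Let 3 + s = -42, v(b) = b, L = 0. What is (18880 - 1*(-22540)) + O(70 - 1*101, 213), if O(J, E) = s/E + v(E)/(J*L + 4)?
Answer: 11778343/284 ≈ 41473.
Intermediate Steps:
s = -45 (s = -3 - 42 = -45)
O(J, E) = -45/E + E/4 (O(J, E) = -45/E + E/(J*0 + 4) = -45/E + E/(0 + 4) = -45/E + E/4)
(18880 - 1*(-22540)) + O(70 - 1*101, 213) = (18880 - 1*(-22540)) + (-45/213 + (¼)*213) = (18880 + 22540) + (-45*1/213 + 213/4) = 41420 + (-15/71 + 213/4) = 41420 + 15063/284 = 11778343/284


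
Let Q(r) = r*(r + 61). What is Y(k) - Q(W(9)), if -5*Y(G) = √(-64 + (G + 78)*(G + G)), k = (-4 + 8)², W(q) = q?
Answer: -630 - 8*√46/5 ≈ -640.85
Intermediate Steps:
Q(r) = r*(61 + r)
k = 16 (k = 4² = 16)
Y(G) = -√(-64 + 2*G*(78 + G))/5 (Y(G) = -√(-64 + (G + 78)*(G + G))/5 = -√(-64 + (78 + G)*(2*G))/5 = -√(-64 + 2*G*(78 + G))/5)
Y(k) - Q(W(9)) = -√(-64 + 2*16² + 156*16)/5 - 9*(61 + 9) = -√(-64 + 2*256 + 2496)/5 - 9*70 = -√(-64 + 512 + 2496)/5 - 1*630 = -8*√46/5 - 630 = -630 - 8*√46/5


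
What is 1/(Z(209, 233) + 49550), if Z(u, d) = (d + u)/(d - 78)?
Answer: 155/7680692 ≈ 2.0180e-5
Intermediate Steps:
Z(u, d) = (d + u)/(-78 + d)
1/(Z(209, 233) + 49550) = 1/((233 + 209)/(-78 + 233) + 49550) = 1/(442/155 + 49550) = 1/(7680692/155) = 155/7680692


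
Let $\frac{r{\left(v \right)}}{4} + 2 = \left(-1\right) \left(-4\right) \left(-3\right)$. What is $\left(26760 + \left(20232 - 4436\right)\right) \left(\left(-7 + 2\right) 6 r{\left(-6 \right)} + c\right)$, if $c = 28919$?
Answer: $1302171044$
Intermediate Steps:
$r{\left(v \right)} = -56$ ($r{\left(v \right)} = -8 + 4 \left(-1\right) \left(-4\right) \left(-3\right) = -8 + 4 \cdot 4 \left(-3\right) = -8 + 4 \left(-12\right) = -8 - 48 = -56$)
$\left(26760 + \left(20232 - 4436\right)\right) \left(\left(-7 + 2\right) 6 r{\left(-6 \right)} + c\right) = \left(26760 + \left(20232 - 4436\right)\right) \left(\left(-7 + 2\right) 6 \left(-56\right) + 28919\right) = \left(26760 + 15796\right) \left(\left(-5\right) 6 \left(-56\right) + 28919\right) = 42556 \left(\left(-30\right) \left(-56\right) + 28919\right) = 42556 \left(1680 + 28919\right) = 42556 \cdot 30599 = 1302171044$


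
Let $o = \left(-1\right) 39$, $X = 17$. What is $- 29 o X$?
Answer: $19227$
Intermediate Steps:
$o = -39$
$- 29 o X = \left(-29\right) \left(-39\right) 17 = 1131 \cdot 17 = 19227$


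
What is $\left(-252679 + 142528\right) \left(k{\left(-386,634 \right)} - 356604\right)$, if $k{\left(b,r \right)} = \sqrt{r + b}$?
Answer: $39280287204 - 220302 \sqrt{62} \approx 3.9279 \cdot 10^{10}$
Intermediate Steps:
$k{\left(b,r \right)} = \sqrt{b + r}$
$\left(-252679 + 142528\right) \left(k{\left(-386,634 \right)} - 356604\right) = \left(-252679 + 142528\right) \left(\sqrt{-386 + 634} - 356604\right) = - 110151 \left(\sqrt{248} - 356604\right) = - 110151 \left(2 \sqrt{62} - 356604\right) = - 110151 \left(-356604 + 2 \sqrt{62}\right) = 39280287204 - 220302 \sqrt{62}$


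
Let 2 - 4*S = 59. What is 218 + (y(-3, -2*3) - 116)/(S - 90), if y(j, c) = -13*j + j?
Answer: 91226/417 ≈ 218.77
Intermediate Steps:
y(j, c) = -12*j
S = -57/4 (S = ½ - ¼*59 = ½ - 59/4 = -57/4 ≈ -14.250)
218 + (y(-3, -2*3) - 116)/(S - 90) = 218 + (-12*(-3) - 116)/(-57/4 - 90) = 218 + (36 - 116)/(-417/4) = 218 - 80*(-4/417) = 218 + 320/417 = 91226/417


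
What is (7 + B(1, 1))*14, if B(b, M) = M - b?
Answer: 98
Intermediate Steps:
(7 + B(1, 1))*14 = (7 + (1 - 1*1))*14 = (7 + (1 - 1))*14 = (7 + 0)*14 = 7*14 = 98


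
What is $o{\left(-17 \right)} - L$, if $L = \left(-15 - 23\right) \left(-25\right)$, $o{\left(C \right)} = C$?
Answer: $-967$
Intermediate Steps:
$L = 950$ ($L = \left(-38\right) \left(-25\right) = 950$)
$o{\left(-17 \right)} - L = -17 - 950 = -967$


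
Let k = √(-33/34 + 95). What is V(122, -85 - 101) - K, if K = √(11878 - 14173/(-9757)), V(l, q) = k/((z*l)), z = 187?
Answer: -√1130912589983/9757 + √108698/775676 ≈ -108.99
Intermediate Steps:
k = √108698/34 (k = √(-33*1/34 + 95) = √(-33/34 + 95) = √(3197/34) = √108698/34 ≈ 9.6969)
V(l, q) = √108698/(6358*l) (V(l, q) = (√108698/34)/((187*l)) = (√108698/34)*(1/(187*l)) = √108698/(6358*l))
K = √1130912589983/9757 (K = √(11878 - 14173*(-1/9757)) = √(11878 + 14173/9757) = √(115907819/9757) = √1130912589983/9757 ≈ 108.99)
V(122, -85 - 101) - K = (1/6358)*√108698/122 - √1130912589983/9757 = (1/6358)*√108698*(1/122) - √1130912589983/9757 = √108698/775676 - √1130912589983/9757 = -√1130912589983/9757 + √108698/775676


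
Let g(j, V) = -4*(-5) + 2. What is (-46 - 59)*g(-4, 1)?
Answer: -2310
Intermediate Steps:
g(j, V) = 22 (g(j, V) = 20 + 2 = 22)
(-46 - 59)*g(-4, 1) = (-46 - 59)*22 = -105*22 = -2310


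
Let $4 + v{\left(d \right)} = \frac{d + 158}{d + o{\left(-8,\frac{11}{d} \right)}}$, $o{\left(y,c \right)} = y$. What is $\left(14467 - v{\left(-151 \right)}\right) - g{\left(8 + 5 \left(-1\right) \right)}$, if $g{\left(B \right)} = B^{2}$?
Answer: $\frac{2299465}{159} \approx 14462.0$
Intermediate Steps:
$v{\left(d \right)} = -4 + \frac{158 + d}{-8 + d}$ ($v{\left(d \right)} = -4 + \frac{d + 158}{d - 8} = -4 + \frac{158 + d}{-8 + d}$)
$\left(14467 - v{\left(-151 \right)}\right) - g{\left(8 + 5 \left(-1\right) \right)} = \left(14467 - \frac{190 - -453}{-8 - 151}\right) - \left(8 + 5 \left(-1\right)\right)^{2} = \left(14467 - \frac{190 + 453}{-159}\right) - \left(8 - 5\right)^{2} = \left(14467 - \left(- \frac{1}{159}\right) 643\right) - 3^{2} = \left(14467 - - \frac{643}{159}\right) - 9 = \left(14467 + \frac{643}{159}\right) - 9 = \frac{2300896}{159} - 9 = \frac{2299465}{159}$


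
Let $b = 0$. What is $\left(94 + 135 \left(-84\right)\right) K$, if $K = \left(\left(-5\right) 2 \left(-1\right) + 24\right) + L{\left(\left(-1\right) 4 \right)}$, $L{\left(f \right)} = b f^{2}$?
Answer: $-382364$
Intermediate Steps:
$L{\left(f \right)} = 0$ ($L{\left(f \right)} = 0 f^{2} = 0$)
$K = 34$ ($K = \left(\left(-5\right) 2 \left(-1\right) + 24\right) + 0 = \left(\left(-10\right) \left(-1\right) + 24\right) + 0 = \left(10 + 24\right) + 0 = 34 + 0 = 34$)
$\left(94 + 135 \left(-84\right)\right) K = \left(94 + 135 \left(-84\right)\right) 34 = \left(94 - 11340\right) 34 = \left(-11246\right) 34 = -382364$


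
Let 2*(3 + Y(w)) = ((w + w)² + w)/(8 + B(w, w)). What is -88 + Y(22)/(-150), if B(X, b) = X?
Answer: -396889/4500 ≈ -88.198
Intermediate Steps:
Y(w) = -3 + (w + 4*w²)/(2*(8 + w)) (Y(w) = -3 + (((w + w)² + w)/(8 + w))/2 = -3 + (((2*w)² + w)/(8 + w))/2 = -3 + ((4*w² + w)/(8 + w))/2 = -3 + ((w + 4*w²)/(8 + w))/2 = -3 + (w + 4*w²)/(2*(8 + w)))
-88 + Y(22)/(-150) = -88 + ((-48 - 5*22 + 4*22²)/(2*(8 + 22)))/(-150) = -88 - (-48 - 110 + 4*484)/(300*30) = -88 - (-48 - 110 + 1936)/(300*30) = -88 - 1778/(300*30) = -88 - 1/150*889/30 = -88 - 889/4500 = -396889/4500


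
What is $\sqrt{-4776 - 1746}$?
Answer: $i \sqrt{6522} \approx 80.759 i$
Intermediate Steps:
$\sqrt{-4776 - 1746} = \sqrt{-6522} = i \sqrt{6522}$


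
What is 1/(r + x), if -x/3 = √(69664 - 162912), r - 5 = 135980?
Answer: 135985/18492759457 + 24*I*√1457/18492759457 ≈ 7.3534e-6 + 4.9538e-8*I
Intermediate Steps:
r = 135985 (r = 5 + 135980 = 135985)
x = -24*I*√1457 (x = -3*√(69664 - 162912) = -24*I*√1457 ≈ -916.1*I)
1/(r + x) = 1/(135985 - 24*I*√1457)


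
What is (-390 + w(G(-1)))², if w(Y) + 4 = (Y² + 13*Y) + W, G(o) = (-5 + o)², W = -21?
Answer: 1819801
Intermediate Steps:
w(Y) = -25 + Y² + 13*Y (w(Y) = -4 + ((Y² + 13*Y) - 21) = -4 + (-21 + Y² + 13*Y) = -25 + Y² + 13*Y)
(-390 + w(G(-1)))² = (-390 + (-25 + ((-5 - 1)²)² + 13*(-5 - 1)²))² = (-390 + (-25 + ((-6)²)² + 13*(-6)²))² = (-390 + (-25 + 36² + 13*36))² = (-390 + (-25 + 1296 + 468))² = (-390 + 1739)² = 1349² = 1819801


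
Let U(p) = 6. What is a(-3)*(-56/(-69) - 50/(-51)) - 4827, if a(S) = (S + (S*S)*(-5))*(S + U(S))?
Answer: -1988253/391 ≈ -5085.0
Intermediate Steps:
a(S) = (6 + S)*(S - 5*S**2) (a(S) = (S + (S*S)*(-5))*(S + 6) = (S + S**2*(-5))*(6 + S) = (S - 5*S**2)*(6 + S) = (6 + S)*(S - 5*S**2))
a(-3)*(-56/(-69) - 50/(-51)) - 4827 = (-3*(6 - 29*(-3) - 5*(-3)**2))*(-56/(-69) - 50/(-51)) - 4827 = (-3*(6 + 87 - 5*9))*(-56*(-1/69) - 50*(-1/51)) - 4827 = (-3*(6 + 87 - 45))*(56/69 + 50/51) - 4827 = -3*48*(2102/1173) - 4827 = -144*2102/1173 - 4827 = -100896/391 - 4827 = -1988253/391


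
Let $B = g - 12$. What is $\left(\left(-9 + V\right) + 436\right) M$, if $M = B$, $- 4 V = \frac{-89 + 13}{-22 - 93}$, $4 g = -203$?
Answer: $- \frac{6160293}{230} \approx -26784.0$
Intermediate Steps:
$g = - \frac{203}{4}$ ($g = \frac{1}{4} \left(-203\right) = - \frac{203}{4} \approx -50.75$)
$V = - \frac{19}{115}$ ($V = - \frac{\left(-89 + 13\right) \frac{1}{-22 - 93}}{4} = - \frac{\left(-76\right) \frac{1}{-115}}{4} = - \frac{\left(-76\right) \left(- \frac{1}{115}\right)}{4} = \left(- \frac{1}{4}\right) \frac{76}{115} = - \frac{19}{115} \approx -0.16522$)
$B = - \frac{251}{4}$ ($B = - \frac{203}{4} - 12 = - \frac{251}{4} \approx -62.75$)
$M = - \frac{251}{4} \approx -62.75$
$\left(\left(-9 + V\right) + 436\right) M = \left(\left(-9 - \frac{19}{115}\right) + 436\right) \left(- \frac{251}{4}\right) = \left(- \frac{1054}{115} + 436\right) \left(- \frac{251}{4}\right) = \frac{49086}{115} \left(- \frac{251}{4}\right) = - \frac{6160293}{230}$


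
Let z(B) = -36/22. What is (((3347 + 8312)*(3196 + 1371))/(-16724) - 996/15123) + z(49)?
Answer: -2954158733863/927362524 ≈ -3185.5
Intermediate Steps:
z(B) = -18/11 (z(B) = -36*1/22 = -18/11)
(((3347 + 8312)*(3196 + 1371))/(-16724) - 996/15123) + z(49) = (((3347 + 8312)*(3196 + 1371))/(-16724) - 996/15123) - 18/11 = ((11659*4567)*(-1/16724) - 996*1/15123) - 18/11 = (53246653*(-1/16724) - 332/5041) - 18/11 = (-53246653/16724 - 332/5041) - 18/11 = -268421930141/84305684 - 18/11 = -2954158733863/927362524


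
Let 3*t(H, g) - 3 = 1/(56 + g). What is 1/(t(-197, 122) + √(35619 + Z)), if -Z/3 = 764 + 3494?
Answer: -57138/1302820519 + 285156*√22845/6514102595 ≈ 0.0065726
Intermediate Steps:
t(H, g) = 1 + 1/(3*(56 + g))
Z = -12774 (Z = -3*(764 + 3494) = -3*4258 = -12774)
1/(t(-197, 122) + √(35619 + Z)) = 1/((169/3 + 122)/(56 + 122) + √(35619 - 12774)) = 1/((535/3)/178 + √22845) = 1/((1/178)*(535/3) + √22845) = 1/(535/534 + √22845)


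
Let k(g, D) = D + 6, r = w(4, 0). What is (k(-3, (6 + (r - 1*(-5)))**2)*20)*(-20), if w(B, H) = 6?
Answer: -118000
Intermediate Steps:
r = 6
k(g, D) = 6 + D
(k(-3, (6 + (r - 1*(-5)))**2)*20)*(-20) = ((6 + (6 + (6 - 1*(-5)))**2)*20)*(-20) = ((6 + (6 + (6 + 5))**2)*20)*(-20) = ((6 + (6 + 11)**2)*20)*(-20) = ((6 + 17**2)*20)*(-20) = ((6 + 289)*20)*(-20) = (295*20)*(-20) = 5900*(-20) = -118000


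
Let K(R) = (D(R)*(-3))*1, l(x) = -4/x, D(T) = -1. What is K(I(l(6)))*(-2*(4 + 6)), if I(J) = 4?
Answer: -60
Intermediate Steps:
K(R) = 3 (K(R) = -1*(-3)*1 = 3*1 = 3)
K(I(l(6)))*(-2*(4 + 6)) = 3*(-2*(4 + 6)) = 3*(-2*10) = 3*(-20) = -60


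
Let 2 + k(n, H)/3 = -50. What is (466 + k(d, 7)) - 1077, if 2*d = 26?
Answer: -767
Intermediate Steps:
d = 13 (d = (1/2)*26 = 13)
k(n, H) = -156 (k(n, H) = -6 + 3*(-50) = -6 - 150 = -156)
(466 + k(d, 7)) - 1077 = (466 - 156) - 1077 = 310 - 1077 = -767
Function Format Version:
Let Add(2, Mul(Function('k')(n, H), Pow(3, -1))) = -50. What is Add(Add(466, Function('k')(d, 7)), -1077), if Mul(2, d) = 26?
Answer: -767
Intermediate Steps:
d = 13 (d = Mul(Rational(1, 2), 26) = 13)
Function('k')(n, H) = -156 (Function('k')(n, H) = Add(-6, Mul(3, -50)) = Add(-6, -150) = -156)
Add(Add(466, Function('k')(d, 7)), -1077) = Add(Add(466, -156), -1077) = Add(310, -1077) = -767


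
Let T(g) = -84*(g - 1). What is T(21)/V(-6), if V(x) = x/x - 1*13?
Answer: 140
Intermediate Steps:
V(x) = -12 (V(x) = 1 - 13 = -12)
T(g) = 84 - 84*g (T(g) = -84*(-1 + g) = 84 - 84*g)
T(21)/V(-6) = (84 - 84*21)/(-12) = (84 - 1764)*(-1/12) = -1680*(-1/12) = 140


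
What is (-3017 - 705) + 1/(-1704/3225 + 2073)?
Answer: -8292268779/2227907 ≈ -3722.0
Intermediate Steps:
(-3017 - 705) + 1/(-1704/3225 + 2073) = -3722 + 1/(-1704*1/3225 + 2073) = -3722 + 1/(-568/1075 + 2073) = -3722 + 1/(2227907/1075) = -3722 + 1075/2227907 = -8292268779/2227907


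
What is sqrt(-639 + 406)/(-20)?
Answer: -I*sqrt(233)/20 ≈ -0.76322*I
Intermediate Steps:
sqrt(-639 + 406)/(-20) = sqrt(-233)*(-1/20) = (I*sqrt(233))*(-1/20) = -I*sqrt(233)/20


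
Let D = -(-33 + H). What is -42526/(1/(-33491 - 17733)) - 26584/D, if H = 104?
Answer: 154663006088/71 ≈ 2.1784e+9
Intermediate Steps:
D = -71 (D = -(-33 + 104) = -1*71 = -71)
-42526/(1/(-33491 - 17733)) - 26584/D = -42526/(1/(-33491 - 17733)) - 26584/(-71) = -42526/(1/(-51224)) - 26584*(-1/71) = -42526/(-1/51224) + 26584/71 = -42526*(-51224) + 26584/71 = 2178351824 + 26584/71 = 154663006088/71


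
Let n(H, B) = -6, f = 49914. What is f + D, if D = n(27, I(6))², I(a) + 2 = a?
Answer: 49950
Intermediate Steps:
I(a) = -2 + a
D = 36 (D = (-6)² = 36)
f + D = 49914 + 36 = 49950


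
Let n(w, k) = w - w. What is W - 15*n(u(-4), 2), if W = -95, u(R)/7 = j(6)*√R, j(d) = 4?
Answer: -95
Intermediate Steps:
u(R) = 28*√R (u(R) = 7*(4*√R) = 28*√R)
n(w, k) = 0
W - 15*n(u(-4), 2) = -95 - 15*0 = -95 + 0 = -95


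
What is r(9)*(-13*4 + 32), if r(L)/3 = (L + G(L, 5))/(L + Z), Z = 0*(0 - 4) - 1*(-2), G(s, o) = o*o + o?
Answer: -2340/11 ≈ -212.73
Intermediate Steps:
G(s, o) = o + o² (G(s, o) = o² + o = o + o²)
Z = 2 (Z = 0*(-4) + 2 = 0 + 2 = 2)
r(L) = 3*(30 + L)/(2 + L) (r(L) = 3*((L + 5*(1 + 5))/(L + 2)) = 3*((L + 5*6)/(2 + L)) = 3*((L + 30)/(2 + L)) = 3*((30 + L)/(2 + L)) = 3*(30 + L)/(2 + L))
r(9)*(-13*4 + 32) = (3*(30 + 9)/(2 + 9))*(-13*4 + 32) = (3*39/11)*(-52 + 32) = (3*(1/11)*39)*(-20) = (117/11)*(-20) = -2340/11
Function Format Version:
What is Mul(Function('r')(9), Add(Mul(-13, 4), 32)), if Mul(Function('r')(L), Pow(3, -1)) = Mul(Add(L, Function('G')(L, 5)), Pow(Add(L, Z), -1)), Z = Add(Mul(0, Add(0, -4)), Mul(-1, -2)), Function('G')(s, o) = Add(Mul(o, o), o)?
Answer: Rational(-2340, 11) ≈ -212.73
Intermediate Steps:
Function('G')(s, o) = Add(o, Pow(o, 2)) (Function('G')(s, o) = Add(Pow(o, 2), o) = Add(o, Pow(o, 2)))
Z = 2 (Z = Add(Mul(0, -4), 2) = Add(0, 2) = 2)
Function('r')(L) = Mul(3, Pow(Add(2, L), -1), Add(30, L)) (Function('r')(L) = Mul(3, Mul(Add(L, Mul(5, Add(1, 5))), Pow(Add(L, 2), -1))) = Mul(3, Mul(Add(L, Mul(5, 6)), Pow(Add(2, L), -1))) = Mul(3, Mul(Add(L, 30), Pow(Add(2, L), -1))) = Mul(3, Mul(Add(30, L), Pow(Add(2, L), -1))) = Mul(3, Mul(Pow(Add(2, L), -1), Add(30, L))) = Mul(3, Pow(Add(2, L), -1), Add(30, L)))
Mul(Function('r')(9), Add(Mul(-13, 4), 32)) = Mul(Mul(3, Pow(Add(2, 9), -1), Add(30, 9)), Add(Mul(-13, 4), 32)) = Mul(Mul(3, Pow(11, -1), 39), Add(-52, 32)) = Mul(Mul(3, Rational(1, 11), 39), -20) = Mul(Rational(117, 11), -20) = Rational(-2340, 11)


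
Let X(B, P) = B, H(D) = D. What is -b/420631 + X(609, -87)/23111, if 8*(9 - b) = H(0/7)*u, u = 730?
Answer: 255956280/9721203041 ≈ 0.026330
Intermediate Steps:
b = 9 (b = 9 - 0/7*730/8 = 9 - 0*(1/7)*730/8 = 9 - 0*730 = 9 - 1/8*0 = 9 + 0 = 9)
-b/420631 + X(609, -87)/23111 = -1*9/420631 + 609/23111 = -9*1/420631 + 609*(1/23111) = -9/420631 + 609/23111 = 255956280/9721203041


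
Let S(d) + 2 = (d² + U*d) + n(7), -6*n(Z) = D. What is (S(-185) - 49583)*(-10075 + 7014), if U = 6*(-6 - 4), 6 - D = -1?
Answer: 78260587/6 ≈ 1.3043e+7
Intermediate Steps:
D = 7 (D = 6 - 1*(-1) = 6 + 1 = 7)
U = -60 (U = 6*(-10) = -60)
n(Z) = -7/6 (n(Z) = -⅙*7 = -7/6)
S(d) = -19/6 + d² - 60*d (S(d) = -2 + ((d² - 60*d) - 7/6) = -2 + (-7/6 + d² - 60*d) = -19/6 + d² - 60*d)
(S(-185) - 49583)*(-10075 + 7014) = ((-19/6 + (-185)² - 60*(-185)) - 49583)*(-10075 + 7014) = ((-19/6 + 34225 + 11100) - 49583)*(-3061) = (271931/6 - 49583)*(-3061) = -25567/6*(-3061) = 78260587/6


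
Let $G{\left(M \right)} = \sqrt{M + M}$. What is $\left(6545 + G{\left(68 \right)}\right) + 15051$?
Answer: $21596 + 2 \sqrt{34} \approx 21608.0$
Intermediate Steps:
$G{\left(M \right)} = \sqrt{2} \sqrt{M}$ ($G{\left(M \right)} = \sqrt{2 M} = \sqrt{2} \sqrt{M}$)
$\left(6545 + G{\left(68 \right)}\right) + 15051 = \left(6545 + \sqrt{2} \sqrt{68}\right) + 15051 = \left(6545 + \sqrt{2} \cdot 2 \sqrt{17}\right) + 15051 = \left(6545 + 2 \sqrt{34}\right) + 15051 = 21596 + 2 \sqrt{34}$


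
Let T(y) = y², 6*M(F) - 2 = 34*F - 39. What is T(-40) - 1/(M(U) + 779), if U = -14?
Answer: 2219198/1387 ≈ 1600.0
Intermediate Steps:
M(F) = -37/6 + 17*F/3 (M(F) = ⅓ + (34*F - 39)/6 = ⅓ + (-39 + 34*F)/6 = ⅓ + (-13/2 + 17*F/3) = -37/6 + 17*F/3)
T(-40) - 1/(M(U) + 779) = (-40)² - 1/((-37/6 + (17/3)*(-14)) + 779) = 1600 - 1/((-37/6 - 238/3) + 779) = 1600 - 1/(-171/2 + 779) = 1600 - 1/1387/2 = 1600 - 1*2/1387 = 1600 - 2/1387 = 2219198/1387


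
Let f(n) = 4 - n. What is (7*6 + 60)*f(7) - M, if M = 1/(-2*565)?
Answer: -345779/1130 ≈ -306.00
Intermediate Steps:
M = -1/1130 (M = 1/(-1130) = -1/1130 ≈ -0.00088496)
(7*6 + 60)*f(7) - M = (7*6 + 60)*(4 - 1*7) - 1*(-1/1130) = (42 + 60)*(4 - 7) + 1/1130 = 102*(-3) + 1/1130 = -306 + 1/1130 = -345779/1130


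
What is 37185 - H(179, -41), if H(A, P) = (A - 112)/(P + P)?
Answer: 3049237/82 ≈ 37186.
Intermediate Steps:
H(A, P) = (-112 + A)/(2*P) (H(A, P) = (-112 + A)/((2*P)) = (-112 + A)*(1/(2*P)) = (-112 + A)/(2*P))
37185 - H(179, -41) = 37185 - (-112 + 179)/(2*(-41)) = 37185 - (-1)*67/(2*41) = 37185 - 1*(-67/82) = 37185 + 67/82 = 3049237/82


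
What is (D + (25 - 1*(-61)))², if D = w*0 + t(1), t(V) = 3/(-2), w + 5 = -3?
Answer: 28561/4 ≈ 7140.3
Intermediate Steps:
w = -8 (w = -5 - 3 = -8)
t(V) = -3/2 (t(V) = 3*(-½) = -3/2)
D = -3/2 (D = -8*0 - 3/2 = 0 - 3/2 = -3/2 ≈ -1.5000)
(D + (25 - 1*(-61)))² = (-3/2 + (25 - 1*(-61)))² = (-3/2 + (25 + 61))² = (-3/2 + 86)² = (169/2)² = 28561/4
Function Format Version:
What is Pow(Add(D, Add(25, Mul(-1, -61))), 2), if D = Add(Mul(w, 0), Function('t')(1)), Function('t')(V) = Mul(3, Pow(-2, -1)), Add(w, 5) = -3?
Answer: Rational(28561, 4) ≈ 7140.3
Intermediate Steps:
w = -8 (w = Add(-5, -3) = -8)
Function('t')(V) = Rational(-3, 2) (Function('t')(V) = Mul(3, Rational(-1, 2)) = Rational(-3, 2))
D = Rational(-3, 2) (D = Add(Mul(-8, 0), Rational(-3, 2)) = Add(0, Rational(-3, 2)) = Rational(-3, 2) ≈ -1.5000)
Pow(Add(D, Add(25, Mul(-1, -61))), 2) = Pow(Add(Rational(-3, 2), Add(25, Mul(-1, -61))), 2) = Pow(Add(Rational(-3, 2), Add(25, 61)), 2) = Pow(Add(Rational(-3, 2), 86), 2) = Pow(Rational(169, 2), 2) = Rational(28561, 4)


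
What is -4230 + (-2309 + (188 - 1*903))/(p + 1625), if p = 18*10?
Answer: -7638174/1805 ≈ -4231.7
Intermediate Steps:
p = 180
-4230 + (-2309 + (188 - 1*903))/(p + 1625) = -4230 + (-2309 + (188 - 1*903))/(180 + 1625) = -4230 + (-2309 + (188 - 903))/1805 = -4230 + (-2309 - 715)*(1/1805) = -4230 - 3024*1/1805 = -4230 - 3024/1805 = -7638174/1805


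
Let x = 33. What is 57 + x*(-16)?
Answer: -471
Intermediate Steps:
57 + x*(-16) = 57 + 33*(-16) = 57 - 528 = -471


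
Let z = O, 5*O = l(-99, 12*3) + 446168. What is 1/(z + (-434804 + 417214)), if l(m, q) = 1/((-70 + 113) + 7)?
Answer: 250/17910901 ≈ 1.3958e-5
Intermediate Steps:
l(m, q) = 1/50 (l(m, q) = 1/(43 + 7) = 1/50)
O = 22308401/250 (O = (1/50 + 446168)/5 = (1/5)*(22308401/50) = 22308401/250 ≈ 89234.)
z = 22308401/250 ≈ 89234.
1/(z + (-434804 + 417214)) = 1/(22308401/250 + (-434804 + 417214)) = 1/(22308401/250 - 17590) = 1/(17910901/250) = 250/17910901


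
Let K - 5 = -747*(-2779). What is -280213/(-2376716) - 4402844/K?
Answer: -4941305284885/2466933762644 ≈ -2.0030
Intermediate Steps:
K = 2075918 (K = 5 - 747*(-2779) = 5 + 2075913 = 2075918)
-280213/(-2376716) - 4402844/K = -280213/(-2376716) - 4402844/2075918 = -280213*(-1/2376716) - 4402844*1/2075918 = 280213/2376716 - 2201422/1037959 = -4941305284885/2466933762644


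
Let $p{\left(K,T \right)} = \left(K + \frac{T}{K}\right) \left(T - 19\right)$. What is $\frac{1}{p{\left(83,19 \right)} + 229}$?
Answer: $\frac{1}{229} \approx 0.0043668$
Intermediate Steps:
$p{\left(K,T \right)} = \left(-19 + T\right) \left(K + \frac{T}{K}\right)$ ($p{\left(K,T \right)} = \left(K + \frac{T}{K}\right) \left(-19 + T\right) = \left(-19 + T\right) \left(K + \frac{T}{K}\right)$)
$\frac{1}{p{\left(83,19 \right)} + 229} = \frac{1}{\frac{19^{2} - 361 + 83^{2} \left(-19 + 19\right)}{83} + 229} = \frac{1}{\frac{361 - 361 + 6889 \cdot 0}{83} + 229} = \frac{1}{\frac{361 - 361 + 0}{83} + 229} = \frac{1}{\frac{1}{83} \cdot 0 + 229} = \frac{1}{0 + 229} = \frac{1}{229}$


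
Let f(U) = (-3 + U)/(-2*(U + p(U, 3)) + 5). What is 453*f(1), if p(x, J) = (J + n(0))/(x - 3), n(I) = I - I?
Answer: -151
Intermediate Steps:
n(I) = 0
p(x, J) = J/(-3 + x) (p(x, J) = (J + 0)/(x - 3) = J/(-3 + x))
f(U) = (-3 + U)/(5 - 6/(-3 + U) - 2*U) (f(U) = (-3 + U)/(-2*(U + 3/(-3 + U)) + 5) = (-3 + U)/((-6/(-3 + U) - 2*U) + 5) = (-3 + U)/(5 - 6/(-3 + U) - 2*U))
453*f(1) = 453*(-(-3 + 1)²/(6 + (-5 + 2*1)*(-3 + 1))) = 453*(-1*(-2)²/(6 + (-5 + 2)*(-2))) = 453*(-1*4/(6 - 3*(-2))) = 453*(-1*4/(6 + 6)) = 453*(-1*4/12) = 453*(-1*4*1/12) = 453*(-⅓) = -151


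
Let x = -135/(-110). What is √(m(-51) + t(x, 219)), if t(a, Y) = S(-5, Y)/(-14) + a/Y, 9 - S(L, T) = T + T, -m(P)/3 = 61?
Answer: 12*I*√33428087/5621 ≈ 12.343*I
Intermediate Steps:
m(P) = -183 (m(P) = -3*61 = -183)
S(L, T) = 9 - 2*T (S(L, T) = 9 - (T + T) = 9 - 2*T)
x = 27/22 (x = -135*(-1/110) = 27/22 ≈ 1.2273)
t(a, Y) = -9/14 + Y/7 + a/Y (t(a, Y) = (9 - 2*Y)/(-14) + a/Y = (9 - 2*Y)*(-1/14) + a/Y = (-9/14 + Y/7) + a/Y = -9/14 + Y/7 + a/Y)
√(m(-51) + t(x, 219)) = √(-183 + (-9/14 + (⅐)*219 + (27/22)/219)) = √(-183 + (-9/14 + 219/7 + (27/22)*(1/219))) = √(-183 + (-9/14 + 219/7 + 9/1606)) = √(-183 + 172275/5621) = √(-856368/5621) = 12*I*√33428087/5621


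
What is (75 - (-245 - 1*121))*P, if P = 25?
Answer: 11025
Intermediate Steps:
(75 - (-245 - 1*121))*P = (75 - (-245 - 1*121))*25 = (75 - (-245 - 121))*25 = (75 - 1*(-366))*25 = (75 + 366)*25 = 441*25 = 11025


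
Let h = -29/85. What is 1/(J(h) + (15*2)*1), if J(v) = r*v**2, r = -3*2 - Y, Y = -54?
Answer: 7225/257118 ≈ 0.028100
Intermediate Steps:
h = -29/85 (h = -29*1/85 = -29/85 ≈ -0.34118)
r = 48 (r = -3*2 - 1*(-54) = -6 + 54 = 48)
J(v) = 48*v**2
1/(J(h) + (15*2)*1) = 1/(48*(-29/85)**2 + (15*2)*1) = 1/(48*(841/7225) + 30*1) = 1/(40368/7225 + 30) = 1/(257118/7225) = 7225/257118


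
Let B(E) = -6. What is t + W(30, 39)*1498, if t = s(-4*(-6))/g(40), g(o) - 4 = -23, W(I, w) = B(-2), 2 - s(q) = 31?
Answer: -170743/19 ≈ -8986.5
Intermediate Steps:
s(q) = -29 (s(q) = 2 - 1*31 = 2 - 31 = -29)
W(I, w) = -6
g(o) = -19 (g(o) = 4 - 23 = -19)
t = 29/19 (t = -29/(-19) = -29*(-1/19) = 29/19 ≈ 1.5263)
t + W(30, 39)*1498 = 29/19 - 6*1498 = 29/19 - 8988 = -170743/19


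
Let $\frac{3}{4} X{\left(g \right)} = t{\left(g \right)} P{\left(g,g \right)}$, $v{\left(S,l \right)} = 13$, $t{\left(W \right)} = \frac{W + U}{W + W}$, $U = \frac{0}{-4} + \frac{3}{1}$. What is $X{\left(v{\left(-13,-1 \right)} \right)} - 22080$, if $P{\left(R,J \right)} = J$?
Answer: $- \frac{66208}{3} \approx -22069.0$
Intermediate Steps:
$U = 3$ ($U = 0 \left(- \frac{1}{4}\right) + 3 \cdot 1 = 0 + 3 = 3$)
$t{\left(W \right)} = \frac{3 + W}{2 W}$ ($t{\left(W \right)} = \frac{W + 3}{W + W} = \frac{3 + W}{2 W}$)
$X{\left(g \right)} = 2 + \frac{2 g}{3}$ ($X{\left(g \right)} = \frac{4 \frac{3 + g}{2 g} g}{3} = \frac{4 \left(\frac{3}{2} + \frac{g}{2}\right)}{3} = 2 + \frac{2 g}{3}$)
$X{\left(v{\left(-13,-1 \right)} \right)} - 22080 = \left(2 + \frac{2}{3} \cdot 13\right) - 22080 = \left(2 + \frac{26}{3}\right) - 22080 = \frac{32}{3} - 22080 = - \frac{66208}{3}$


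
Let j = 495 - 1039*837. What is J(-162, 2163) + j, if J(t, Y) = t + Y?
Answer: -867147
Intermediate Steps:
J(t, Y) = Y + t
j = -869148 (j = 495 - 869643 = -869148)
J(-162, 2163) + j = (2163 - 162) - 869148 = 2001 - 869148 = -867147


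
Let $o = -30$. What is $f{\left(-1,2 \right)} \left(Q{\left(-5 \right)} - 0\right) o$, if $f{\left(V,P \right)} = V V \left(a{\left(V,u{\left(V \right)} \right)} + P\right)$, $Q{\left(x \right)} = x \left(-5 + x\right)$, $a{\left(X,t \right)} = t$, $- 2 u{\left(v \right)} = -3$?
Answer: $-5250$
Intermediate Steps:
$u{\left(v \right)} = \frac{3}{2}$ ($u{\left(v \right)} = \left(- \frac{1}{2}\right) \left(-3\right) = \frac{3}{2}$)
$f{\left(V,P \right)} = V^{2} \left(\frac{3}{2} + P\right)$ ($f{\left(V,P \right)} = V V \left(\frac{3}{2} + P\right) = V^{2} \left(\frac{3}{2} + P\right)$)
$f{\left(-1,2 \right)} \left(Q{\left(-5 \right)} - 0\right) o = \left(-1\right)^{2} \left(\frac{3}{2} + 2\right) \left(- 5 \left(-5 - 5\right) - 0\right) \left(-30\right) = 1 \cdot \frac{7}{2} \left(\left(-5\right) \left(-10\right) + 0\right) \left(-30\right) = \frac{7 \left(50 + 0\right)}{2} \left(-30\right) = \frac{7}{2} \cdot 50 \left(-30\right) = 175 \left(-30\right) = -5250$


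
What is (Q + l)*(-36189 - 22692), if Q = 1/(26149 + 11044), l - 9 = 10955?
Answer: -24010732824693/37193 ≈ -6.4557e+8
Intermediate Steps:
l = 10964 (l = 9 + 10955 = 10964)
Q = 1/37193 ≈ 2.6887e-5
(Q + l)*(-36189 - 22692) = (1/37193 + 10964)*(-36189 - 22692) = (407784053/37193)*(-58881) = -24010732824693/37193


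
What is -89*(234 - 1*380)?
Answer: 12994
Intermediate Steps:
-89*(234 - 1*380) = -89*(234 - 380) = -89*(-146) = 12994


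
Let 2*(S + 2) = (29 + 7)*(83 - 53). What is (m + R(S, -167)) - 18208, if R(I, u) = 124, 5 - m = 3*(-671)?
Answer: -16066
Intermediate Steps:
S = 538 (S = -2 + ((29 + 7)*(83 - 53))/2 = -2 + (36*30)/2 = -2 + (½)*1080 = -2 + 540 = 538)
m = 2018 (m = 5 - 3*(-671) = 5 - 1*(-2013) = 5 + 2013 = 2018)
(m + R(S, -167)) - 18208 = (2018 + 124) - 18208 = 2142 - 18208 = -16066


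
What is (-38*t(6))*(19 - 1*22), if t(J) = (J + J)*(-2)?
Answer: -2736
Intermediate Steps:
t(J) = -4*J (t(J) = (2*J)*(-2) = -4*J)
(-38*t(6))*(19 - 1*22) = (-(-152)*6)*(19 - 1*22) = (-38*(-24))*(19 - 22) = 912*(-3) = -2736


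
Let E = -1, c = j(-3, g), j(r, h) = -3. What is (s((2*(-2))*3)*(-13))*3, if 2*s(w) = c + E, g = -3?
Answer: 78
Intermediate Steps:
c = -3
s(w) = -2 (s(w) = (-3 - 1)/2 = (½)*(-4) = -2)
(s((2*(-2))*3)*(-13))*3 = -2*(-13)*3 = 26*3 = 78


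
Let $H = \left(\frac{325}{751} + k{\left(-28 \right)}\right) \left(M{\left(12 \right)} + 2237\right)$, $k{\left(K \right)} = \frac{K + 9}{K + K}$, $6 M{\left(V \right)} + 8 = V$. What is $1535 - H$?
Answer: $- \frac{1156977}{6008} \approx -192.57$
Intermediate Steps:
$M{\left(V \right)} = - \frac{4}{3} + \frac{V}{6}$
$k{\left(K \right)} = \frac{9 + K}{2 K}$
$H = \frac{10379257}{6008}$ ($H = \left(\frac{325}{751} + \frac{9 - 28}{2 \left(-28\right)}\right) \left(\left(- \frac{4}{3} + \frac{1}{6} \cdot 12\right) + 2237\right) = \left(325 \cdot \frac{1}{751} + \frac{1}{2} \left(- \frac{1}{28}\right) \left(-19\right)\right) \left(\left(- \frac{4}{3} + 2\right) + 2237\right) = \left(\frac{325}{751} + \frac{19}{56}\right) \left(\frac{2}{3} + 2237\right) = \frac{32469}{42056} \cdot \frac{6713}{3} = \frac{10379257}{6008} \approx 1727.6$)
$1535 - H = 1535 - \frac{10379257}{6008} = - \frac{1156977}{6008}$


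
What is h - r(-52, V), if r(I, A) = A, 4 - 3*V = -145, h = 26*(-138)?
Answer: -10913/3 ≈ -3637.7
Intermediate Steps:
h = -3588
V = 149/3 (V = 4/3 - ⅓*(-145) = 4/3 + 145/3 = 149/3 ≈ 49.667)
h - r(-52, V) = -3588 - 1*149/3 = -3588 - 149/3 = -10913/3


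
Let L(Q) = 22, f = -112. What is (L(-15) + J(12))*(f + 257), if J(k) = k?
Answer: 4930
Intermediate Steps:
(L(-15) + J(12))*(f + 257) = (22 + 12)*(-112 + 257) = 34*145 = 4930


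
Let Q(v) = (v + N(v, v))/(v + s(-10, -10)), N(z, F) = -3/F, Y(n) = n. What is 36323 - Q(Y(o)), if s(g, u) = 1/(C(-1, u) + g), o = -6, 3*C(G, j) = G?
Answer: 13729753/378 ≈ 36322.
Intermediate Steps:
C(G, j) = G/3
s(g, u) = 1/(-⅓ + g) (s(g, u) = 1/((⅓)*(-1) + g) = 1/(-⅓ + g))
Q(v) = (v - 3/v)/(-3/31 + v) (Q(v) = (v - 3/v)/(v + 3/(-1 + 3*(-10))) = (v - 3/v)/(v + 3/(-1 - 30)) = (v - 3/v)/(v + 3/(-31)) = (v - 3/v)/(v + 3*(-1/31)) = (v - 3/v)/(v - 3/31) = (v - 3/v)/(-3/31 + v))
36323 - Q(Y(o)) = 36323 - 31*(-3 + (-6)²)/((-6)*(-3 + 31*(-6))) = 36323 - 31*(-1)*(-3 + 36)/(6*(-3 - 186)) = 36323 - 31*(-1)*33/(6*(-189)) = 36323 - 31*(-1)*(-1)*33/(6*189) = 36323 - 1*341/378 = 36323 - 341/378 = 13729753/378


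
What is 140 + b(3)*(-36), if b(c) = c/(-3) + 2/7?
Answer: 1160/7 ≈ 165.71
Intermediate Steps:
b(c) = 2/7 - c/3 (b(c) = c*(-1/3) + 2*(1/7) = -c/3 + 2/7 = 2/7 - c/3)
140 + b(3)*(-36) = 140 + (2/7 - 1/3*3)*(-36) = 140 + (2/7 - 1)*(-36) = 140 - 5/7*(-36) = 140 + 180/7 = 1160/7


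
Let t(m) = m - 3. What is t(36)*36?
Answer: 1188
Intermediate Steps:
t(m) = -3 + m
t(36)*36 = (-3 + 36)*36 = 33*36 = 1188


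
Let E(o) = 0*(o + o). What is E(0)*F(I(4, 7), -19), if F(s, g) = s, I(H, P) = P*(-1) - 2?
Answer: 0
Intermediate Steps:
I(H, P) = -2 - P (I(H, P) = -P - 2 = -2 - P)
E(o) = 0 (E(o) = 0*(2*o) = 0)
E(0)*F(I(4, 7), -19) = 0*(-2 - 1*7) = 0*(-2 - 7) = 0*(-9) = 0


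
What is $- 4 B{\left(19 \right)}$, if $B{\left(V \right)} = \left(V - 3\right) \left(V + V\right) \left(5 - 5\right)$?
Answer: $0$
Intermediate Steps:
$B{\left(V \right)} = 0$ ($B{\left(V \right)} = \left(-3 + V\right) 2 V \left(5 - 5\right) = 2 V \left(-3 + V\right) 0 = 0$)
$- 4 B{\left(19 \right)} = \left(-4\right) 0 = 0$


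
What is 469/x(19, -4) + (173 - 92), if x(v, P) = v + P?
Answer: 1684/15 ≈ 112.27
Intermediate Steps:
x(v, P) = P + v
469/x(19, -4) + (173 - 92) = 469/(-4 + 19) + (173 - 92) = 469/15 + 81 = 1684/15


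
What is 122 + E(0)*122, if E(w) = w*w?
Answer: 122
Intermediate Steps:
E(w) = w²
122 + E(0)*122 = 122 + 0²*122 = 122 + 0*122 = 122 + 0 = 122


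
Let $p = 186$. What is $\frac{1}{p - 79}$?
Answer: $\frac{1}{107} \approx 0.0093458$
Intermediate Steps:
$\frac{1}{p - 79} = \frac{1}{186 - 79} = \frac{1}{107}$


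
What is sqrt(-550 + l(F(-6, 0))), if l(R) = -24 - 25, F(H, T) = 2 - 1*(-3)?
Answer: I*sqrt(599) ≈ 24.474*I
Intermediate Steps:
F(H, T) = 5 (F(H, T) = 2 + 3 = 5)
l(R) = -49
sqrt(-550 + l(F(-6, 0))) = sqrt(-550 - 49) = sqrt(-599) = I*sqrt(599)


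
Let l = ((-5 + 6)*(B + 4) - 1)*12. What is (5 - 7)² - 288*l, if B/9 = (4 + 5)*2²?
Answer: -1130108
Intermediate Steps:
B = 324 (B = 9*((4 + 5)*2²) = 9*(9*4) = 9*36 = 324)
l = 3924 (l = ((-5 + 6)*(324 + 4) - 1)*12 = (1*328 - 1)*12 = (328 - 1)*12 = 327*12 = 3924)
(5 - 7)² - 288*l = (5 - 7)² - 288*3924 = (-2)² - 1130112 = 4 - 1130112 = -1130108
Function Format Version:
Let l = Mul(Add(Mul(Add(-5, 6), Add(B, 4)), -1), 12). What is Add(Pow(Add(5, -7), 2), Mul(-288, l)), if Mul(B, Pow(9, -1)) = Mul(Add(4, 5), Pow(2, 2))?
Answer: -1130108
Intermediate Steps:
B = 324 (B = Mul(9, Mul(Add(4, 5), Pow(2, 2))) = Mul(9, Mul(9, 4)) = Mul(9, 36) = 324)
l = 3924 (l = Mul(Add(Mul(Add(-5, 6), Add(324, 4)), -1), 12) = Mul(Add(Mul(1, 328), -1), 12) = Mul(Add(328, -1), 12) = Mul(327, 12) = 3924)
Add(Pow(Add(5, -7), 2), Mul(-288, l)) = Add(Pow(Add(5, -7), 2), Mul(-288, 3924)) = Add(Pow(-2, 2), -1130112) = Add(4, -1130112) = -1130108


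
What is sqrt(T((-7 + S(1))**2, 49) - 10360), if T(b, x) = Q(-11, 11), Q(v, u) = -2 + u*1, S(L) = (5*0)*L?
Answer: I*sqrt(10351) ≈ 101.74*I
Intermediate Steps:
S(L) = 0 (S(L) = 0*L = 0)
Q(v, u) = -2 + u
T(b, x) = 9 (T(b, x) = -2 + 11 = 9)
sqrt(T((-7 + S(1))**2, 49) - 10360) = sqrt(9 - 10360) = sqrt(-10351) = I*sqrt(10351)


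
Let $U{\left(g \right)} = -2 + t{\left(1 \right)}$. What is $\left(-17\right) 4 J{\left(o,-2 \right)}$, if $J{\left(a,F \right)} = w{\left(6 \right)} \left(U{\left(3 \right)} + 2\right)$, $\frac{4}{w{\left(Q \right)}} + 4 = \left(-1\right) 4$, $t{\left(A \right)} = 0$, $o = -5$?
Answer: $0$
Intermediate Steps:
$w{\left(Q \right)} = - \frac{1}{2}$ ($w{\left(Q \right)} = \frac{4}{-4 - 4} = \frac{4}{-8} = 4 \left(- \frac{1}{8}\right) = - \frac{1}{2}$)
$U{\left(g \right)} = -2$ ($U{\left(g \right)} = -2 + 0 = -2$)
$J{\left(a,F \right)} = 0$ ($J{\left(a,F \right)} = - \frac{-2 + 2}{2} = \left(- \frac{1}{2}\right) 0 = 0$)
$\left(-17\right) 4 J{\left(o,-2 \right)} = \left(-17\right) 4 \cdot 0 = \left(-68\right) 0 = 0$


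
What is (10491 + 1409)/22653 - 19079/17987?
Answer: -218151287/407459511 ≈ -0.53539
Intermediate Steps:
(10491 + 1409)/22653 - 19079/17987 = 11900*(1/22653) - 19079*1/17987 = 11900/22653 - 19079/17987 = -218151287/407459511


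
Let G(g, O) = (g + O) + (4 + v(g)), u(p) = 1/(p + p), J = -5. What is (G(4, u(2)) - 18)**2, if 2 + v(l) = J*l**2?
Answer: 134689/16 ≈ 8418.1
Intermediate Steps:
v(l) = -2 - 5*l**2
u(p) = 1/(2*p)
G(g, O) = 2 + O + g - 5*g**2 (G(g, O) = (g + O) + (4 + (-2 - 5*g**2)) = (O + g) + (2 - 5*g**2) = 2 + O + g - 5*g**2)
(G(4, u(2)) - 18)**2 = ((2 + (1/2)/2 + 4 - 5*4**2) - 18)**2 = ((2 + (1/2)*(1/2) + 4 - 5*16) - 18)**2 = ((2 + 1/4 + 4 - 80) - 18)**2 = (-295/4 - 18)**2 = (-367/4)**2 = 134689/16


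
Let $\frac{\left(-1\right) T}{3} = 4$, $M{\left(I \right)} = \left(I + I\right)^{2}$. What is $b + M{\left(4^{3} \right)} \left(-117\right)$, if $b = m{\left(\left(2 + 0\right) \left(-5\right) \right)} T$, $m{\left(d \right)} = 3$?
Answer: $-1916964$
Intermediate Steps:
$M{\left(I \right)} = 4 I^{2}$ ($M{\left(I \right)} = \left(2 I\right)^{2} = 4 I^{2}$)
$T = -12$ ($T = \left(-3\right) 4 = -12$)
$b = -36$ ($b = 3 \left(-12\right) = -36$)
$b + M{\left(4^{3} \right)} \left(-117\right) = -36 + 4 \left(4^{3}\right)^{2} \left(-117\right) = -36 + 4 \cdot 64^{2} \left(-117\right) = -36 + 4 \cdot 4096 \left(-117\right) = -36 + 16384 \left(-117\right) = -36 - 1916928 = -1916964$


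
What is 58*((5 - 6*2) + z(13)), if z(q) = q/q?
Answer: -348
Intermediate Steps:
z(q) = 1
58*((5 - 6*2) + z(13)) = 58*((5 - 6*2) + 1) = 58*((5 - 12) + 1) = 58*(-7 + 1) = 58*(-6) = -348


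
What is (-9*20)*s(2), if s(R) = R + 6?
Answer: -1440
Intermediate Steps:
s(R) = 6 + R
(-9*20)*s(2) = (-9*20)*(6 + 2) = -180*8 = -1440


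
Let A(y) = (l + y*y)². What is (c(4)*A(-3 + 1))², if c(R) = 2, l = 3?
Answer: 9604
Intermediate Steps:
A(y) = (3 + y²)² (A(y) = (3 + y*y)² = (3 + y²)²)
(c(4)*A(-3 + 1))² = (2*(3 + (-3 + 1)²)²)² = (2*(3 + (-2)²)²)² = (2*(3 + 4)²)² = (2*7²)² = (2*49)² = 98² = 9604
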